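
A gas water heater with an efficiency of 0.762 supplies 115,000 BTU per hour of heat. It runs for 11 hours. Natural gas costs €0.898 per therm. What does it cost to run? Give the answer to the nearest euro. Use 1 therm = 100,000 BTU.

€15

Heat delivered = 115,000 BTU/h × 11 h = 1,265,000 BTU
Gas input = 1,265,000 / 0.762 = 1,660,105 BTU
= 1,660,105 / 100,000 = 16.6 therm
Cost = 16.6 × €0.898/therm = €14.91 ≈ €15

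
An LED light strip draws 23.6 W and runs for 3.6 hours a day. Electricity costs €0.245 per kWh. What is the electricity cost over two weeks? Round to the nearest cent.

€0.29

Energy = 23.6 W × 3.6 h/day × 14 days = 1,189 Wh = 1.189 kWh
Cost = 1.189 kWh × €0.245/kWh = €0.29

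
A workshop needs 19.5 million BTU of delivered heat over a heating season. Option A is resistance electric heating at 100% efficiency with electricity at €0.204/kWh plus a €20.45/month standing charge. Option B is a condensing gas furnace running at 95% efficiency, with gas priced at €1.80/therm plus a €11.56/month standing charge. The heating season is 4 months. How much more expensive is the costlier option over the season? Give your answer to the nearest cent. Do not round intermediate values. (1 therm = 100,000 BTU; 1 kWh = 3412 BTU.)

€831.97

Heat load = 19.5 × 10⁶ BTU = 19,500,000 BTU
Gas: input = 19,500,000 / 0.95 = 20,526,316 BTU = 205.3 therm → 205.3 × €1.80 = €369.47; + 4 × €11.56 standing = €415.71
Electric: 19,500,000 BTU / 3412 = 5,715 kWh → × €0.204 = €1,165.89; + 4 × €20.45 standing = €1,247.69
Difference = |€415.71 − €1,247.69| = €831.97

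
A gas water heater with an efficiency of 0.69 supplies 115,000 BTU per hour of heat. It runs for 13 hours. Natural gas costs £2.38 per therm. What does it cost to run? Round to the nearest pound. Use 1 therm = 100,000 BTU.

Heat delivered = 115,000 BTU/h × 13 h = 1,495,000 BTU
Gas input = 1,495,000 / 0.69 = 2,166,667 BTU
= 2,166,667 / 100,000 = 21.67 therm
Cost = 21.67 × £2.38/therm = £51.57 ≈ £52

£52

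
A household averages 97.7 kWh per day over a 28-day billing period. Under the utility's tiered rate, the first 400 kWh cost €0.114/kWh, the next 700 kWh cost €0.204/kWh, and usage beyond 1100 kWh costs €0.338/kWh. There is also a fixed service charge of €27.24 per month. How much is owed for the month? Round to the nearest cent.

€768.47

Usage = 97.7 kWh/day × 28 days = 2735.6 kWh
First 400 kWh × €0.114 = €45.60
Next 700 kWh × €0.204 = €142.80
Remaining 1635.6 kWh × €0.338 = €552.83
Energy charge = €741.23; + service €27.24 = €768.47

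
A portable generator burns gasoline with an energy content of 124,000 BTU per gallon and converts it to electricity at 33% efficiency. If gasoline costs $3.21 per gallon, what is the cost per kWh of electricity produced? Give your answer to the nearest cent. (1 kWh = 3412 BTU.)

$0.27

Electrical output per gallon = 124,000 BTU × 0.33 / 3412 BTU/kWh = 11.99 kWh
Cost per kWh = $3.21 / 11.99 kWh = $0.268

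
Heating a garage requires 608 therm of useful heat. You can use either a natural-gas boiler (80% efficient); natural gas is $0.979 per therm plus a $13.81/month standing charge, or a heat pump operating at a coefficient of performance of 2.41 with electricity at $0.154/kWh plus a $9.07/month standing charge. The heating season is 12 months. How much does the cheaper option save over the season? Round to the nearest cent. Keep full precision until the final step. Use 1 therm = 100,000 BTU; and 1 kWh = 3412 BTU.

$337.75

Heat load = 608 therm × 100,000 = 60,800,000 BTU
Gas: input = 60,800,000 / 0.80 = 76,000,000 BTU = 760 therm → 760 × $0.979 = $744.04; + 12 × $13.81 standing = $909.76
Heat pump: 60,800,000 BTU / 3412 = 17,820 kWh heat; / 2.41 = 7,394 kWh in → × $0.154 = $1,138.67; + 12 × $9.07 standing = $1,247.51
Difference = |$909.76 − $1,247.51| = $337.75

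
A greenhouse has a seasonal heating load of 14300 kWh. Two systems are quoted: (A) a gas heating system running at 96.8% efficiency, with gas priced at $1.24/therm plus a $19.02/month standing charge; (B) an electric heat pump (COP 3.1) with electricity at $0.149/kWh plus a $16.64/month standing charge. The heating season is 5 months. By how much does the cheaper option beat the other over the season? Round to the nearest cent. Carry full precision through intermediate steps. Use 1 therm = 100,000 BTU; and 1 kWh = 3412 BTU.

Heat load = 14300 kWh × 3412 = 48,791,600 BTU
Gas: input = 48,791,600 / 0.968 = 50,404,545 BTU = 504 therm → 504 × $1.24 = $625.02; + 5 × $19.02 standing = $720.12
Heat pump: 48,791,600 BTU / 3412 = 14,300 kWh heat; / 3.1 = 4,613 kWh in → × $0.149 = $687.32; + 5 × $16.64 standing = $770.52
Difference = |$720.12 − $770.52| = $50.41

$50.41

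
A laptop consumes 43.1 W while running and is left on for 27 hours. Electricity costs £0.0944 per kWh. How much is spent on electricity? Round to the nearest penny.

£0.11

Energy = 43.1 W × 27 h = 1,164 Wh = 1.164 kWh
Cost = 1.164 kWh × £0.0944/kWh = £0.11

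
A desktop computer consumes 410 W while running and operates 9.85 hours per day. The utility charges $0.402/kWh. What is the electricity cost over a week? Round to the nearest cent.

$11.36

Energy = 410 W × 9.85 h/day × 7 days = 28,270 Wh = 28.27 kWh
Cost = 28.27 kWh × $0.402/kWh = $11.36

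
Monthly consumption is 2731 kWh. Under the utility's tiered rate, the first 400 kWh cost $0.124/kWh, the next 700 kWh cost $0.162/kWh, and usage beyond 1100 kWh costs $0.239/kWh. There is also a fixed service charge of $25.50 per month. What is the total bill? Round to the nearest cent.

First 400 kWh × $0.124 = $49.60
Next 700 kWh × $0.162 = $113.40
Remaining 1631 kWh × $0.239 = $389.81
Energy charge = $552.81; + service $25.50 = $578.31

$578.31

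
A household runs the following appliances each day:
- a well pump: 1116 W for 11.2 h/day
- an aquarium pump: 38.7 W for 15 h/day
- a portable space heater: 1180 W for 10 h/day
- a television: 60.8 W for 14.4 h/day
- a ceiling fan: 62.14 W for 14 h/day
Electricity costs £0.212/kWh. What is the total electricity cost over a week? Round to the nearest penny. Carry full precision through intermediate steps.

well pump: 1116 W × 11.2 h × 7 d = 87,494 Wh = 87.49 kWh
aquarium pump: 38.7 W × 15 h × 7 d = 4,064 Wh = 4.064 kWh
portable space heater: 1180 W × 10 h × 7 d = 82,600 Wh = 82.6 kWh
television: 60.8 W × 14.4 h × 7 d = 6,129 Wh = 6.129 kWh
ceiling fan: 62.14 W × 14 h × 7 d = 6,090 Wh = 6.09 kWh
Total energy = 87.49 + 4.064 + 82.6 + 6.129 + 6.09 = 186.4 kWh
Cost = 186.4 kWh × £0.212 = £39.51

£39.51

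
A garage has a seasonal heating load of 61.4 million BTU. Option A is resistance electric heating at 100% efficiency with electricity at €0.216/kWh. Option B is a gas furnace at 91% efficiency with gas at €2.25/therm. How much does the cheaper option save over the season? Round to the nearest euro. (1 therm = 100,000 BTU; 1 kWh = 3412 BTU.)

Heat load = 61.4 × 10⁶ BTU = 61,400,000 BTU
Gas: input = 61,400,000 / 0.91 = 67,472,527 BTU = 674.7 therm → 674.7 × €2.25 = €1,518.13
Electric: 61,400,000 BTU / 3412 = 18,000 kWh → × €0.216 = €3,886.99
Difference = |€1,518.13 − €3,886.99| = €2,368.86 ≈ €2369

€2369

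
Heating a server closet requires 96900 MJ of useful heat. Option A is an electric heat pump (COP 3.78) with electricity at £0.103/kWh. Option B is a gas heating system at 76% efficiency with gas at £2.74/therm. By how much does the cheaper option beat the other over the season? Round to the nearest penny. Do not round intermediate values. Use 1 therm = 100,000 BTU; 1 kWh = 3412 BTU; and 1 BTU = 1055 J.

Heat load = 96900 MJ = 96,900,000,000 J / 1055 = 91,848,341 BTU
Gas: input = 91,848,341 / 0.76 = 120,853,081 BTU = 1,209 therm → 1,209 × £2.74 = £3,311.37
Heat pump: 91,848,341 BTU / 3412 = 26,920 kWh heat; / 3.78 = 7,121 kWh in → × £0.103 = £733.51
Difference = |£3,311.37 − £733.51| = £2,577.86

£2577.86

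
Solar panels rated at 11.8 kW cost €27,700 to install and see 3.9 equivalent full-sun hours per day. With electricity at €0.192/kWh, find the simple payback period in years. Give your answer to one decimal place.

Daily generation = 11.8 kW × 3.9 h = 46.02 kWh
Annual generation = 46.02 × 365 = 16797 kWh
Annual savings = 16797 × €0.192 = €3,225.08
Payback = €27,700 / €3,225.08 = 8.59 years

8.6 years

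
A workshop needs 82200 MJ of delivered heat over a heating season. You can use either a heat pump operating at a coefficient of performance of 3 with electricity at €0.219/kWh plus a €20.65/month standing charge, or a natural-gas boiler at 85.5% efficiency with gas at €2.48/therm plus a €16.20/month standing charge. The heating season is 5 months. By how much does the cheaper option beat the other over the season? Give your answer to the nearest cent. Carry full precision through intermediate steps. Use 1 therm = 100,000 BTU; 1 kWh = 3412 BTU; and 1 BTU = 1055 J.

€570.74

Heat load = 82200 MJ = 82,200,000,000 J / 1055 = 77,914,692 BTU
Gas: input = 77,914,692 / 0.855 = 91,128,295 BTU = 911.3 therm → 911.3 × €2.48 = €2,259.98; + 5 × €16.20 standing = €2,340.98
Heat pump: 77,914,692 BTU / 3412 = 22,840 kWh heat; / 3 = 7,612 kWh in → × €0.219 = €1,666.99; + 5 × €20.65 standing = €1,770.24
Difference = |€2,340.98 − €1,770.24| = €570.74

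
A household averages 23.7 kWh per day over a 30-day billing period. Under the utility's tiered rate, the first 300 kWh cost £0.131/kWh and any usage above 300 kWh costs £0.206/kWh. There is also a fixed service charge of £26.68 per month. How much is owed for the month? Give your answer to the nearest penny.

£150.65

Usage = 23.7 kWh/day × 30 days = 711 kWh
First 300 kWh × £0.131 = £39.30
Remaining 411 kWh × £0.206 = £84.67
Energy charge = £123.97; + service £26.68 = £150.65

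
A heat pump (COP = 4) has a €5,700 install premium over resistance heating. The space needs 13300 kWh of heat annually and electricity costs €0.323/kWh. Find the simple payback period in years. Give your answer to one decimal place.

1.8 years

Resistance: 13300 kWh × €0.323 = €4,295.90/yr
Heat pump: 13300 / 4 = 3325 kWh in → × €0.323 = €1,073.98/yr
Annual savings = €3,221.93
Payback = €5,700 / €3,221.93 = 1.77 years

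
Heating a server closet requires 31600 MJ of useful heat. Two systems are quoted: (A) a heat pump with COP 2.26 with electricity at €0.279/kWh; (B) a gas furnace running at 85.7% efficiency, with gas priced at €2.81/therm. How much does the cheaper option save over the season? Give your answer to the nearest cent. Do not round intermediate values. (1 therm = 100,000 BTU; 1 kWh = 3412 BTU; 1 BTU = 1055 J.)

Heat load = 31600 MJ = 31,600,000,000 J / 1055 = 29,952,607 BTU
Gas: input = 29,952,607 / 0.857 = 34,950,533 BTU = 349.5 therm → 349.5 × €2.81 = €982.11
Heat pump: 29,952,607 BTU / 3412 = 8,779 kWh heat; / 2.26 = 3,884 kWh in → × €0.279 = €1,083.73
Difference = |€982.11 − €1,083.73| = €101.62

€101.62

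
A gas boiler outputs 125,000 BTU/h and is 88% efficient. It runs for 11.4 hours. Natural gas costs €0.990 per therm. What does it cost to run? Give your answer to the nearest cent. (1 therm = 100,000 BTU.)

Heat delivered = 125,000 BTU/h × 11.4 h = 1,425,000 BTU
Gas input = 1,425,000 / 0.88 = 1,619,318 BTU
= 1,619,318 / 100,000 = 16.19 therm
Cost = 16.19 × €0.990/therm = €16.03

€16.03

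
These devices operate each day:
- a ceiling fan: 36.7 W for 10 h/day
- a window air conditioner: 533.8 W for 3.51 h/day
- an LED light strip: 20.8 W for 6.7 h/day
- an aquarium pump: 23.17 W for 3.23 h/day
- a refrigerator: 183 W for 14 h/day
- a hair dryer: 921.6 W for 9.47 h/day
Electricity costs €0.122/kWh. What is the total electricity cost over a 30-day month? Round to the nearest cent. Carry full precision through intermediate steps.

ceiling fan: 36.7 W × 10 h × 30 d = 11,010 Wh = 11.01 kWh
window air conditioner: 533.8 W × 3.51 h × 30 d = 56,209 Wh = 56.21 kWh
LED light strip: 20.8 W × 6.7 h × 30 d = 4,181 Wh = 4.181 kWh
aquarium pump: 23.17 W × 3.23 h × 30 d = 2,245 Wh = 2.245 kWh
refrigerator: 183 W × 14 h × 30 d = 76,860 Wh = 76.86 kWh
hair dryer: 921.6 W × 9.47 h × 30 d = 261,827 Wh = 261.8 kWh
Total energy = 11.01 + 56.21 + 4.181 + 2.245 + 76.86 + 261.8 = 412.3 kWh
Cost = 412.3 kWh × €0.122 = €50.30

€50.30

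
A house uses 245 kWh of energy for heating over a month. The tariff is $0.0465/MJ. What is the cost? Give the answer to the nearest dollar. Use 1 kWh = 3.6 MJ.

245 kWh × (3.6 MJ/kWh) = 882 MJ
Cost = 882 MJ × $0.0465/MJ = $41.01 ≈ $41

$41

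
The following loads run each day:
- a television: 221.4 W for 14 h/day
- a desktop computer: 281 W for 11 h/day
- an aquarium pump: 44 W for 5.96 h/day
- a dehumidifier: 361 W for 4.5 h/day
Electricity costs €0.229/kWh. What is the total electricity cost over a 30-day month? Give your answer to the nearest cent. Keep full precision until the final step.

television: 221.4 W × 14 h × 30 d = 92,988 Wh = 92.99 kWh
desktop computer: 281 W × 11 h × 30 d = 92,730 Wh = 92.73 kWh
aquarium pump: 44 W × 5.96 h × 30 d = 7,867 Wh = 7.867 kWh
dehumidifier: 361 W × 4.5 h × 30 d = 48,735 Wh = 48.73 kWh
Total energy = 92.99 + 92.73 + 7.867 + 48.73 = 242.3 kWh
Cost = 242.3 kWh × €0.229 = €55.49

€55.49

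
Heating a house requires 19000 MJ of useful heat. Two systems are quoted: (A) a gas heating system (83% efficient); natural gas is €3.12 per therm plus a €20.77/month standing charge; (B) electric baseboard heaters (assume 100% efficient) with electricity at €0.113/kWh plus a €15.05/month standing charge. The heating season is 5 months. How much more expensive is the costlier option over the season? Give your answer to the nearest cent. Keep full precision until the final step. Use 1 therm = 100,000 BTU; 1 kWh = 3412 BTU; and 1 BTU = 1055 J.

€109.14

Heat load = 19000 MJ = 19,000,000,000 J / 1055 = 18,009,479 BTU
Gas: input = 18,009,479 / 0.83 = 21,698,167 BTU = 217 therm → 217 × €3.12 = €676.98; + 5 × €20.77 standing = €780.83
Electric: 18,009,479 BTU / 3412 = 5,278 kWh → × €0.113 = €596.45; + 5 × €15.05 standing = €671.70
Difference = |€780.83 − €671.70| = €109.14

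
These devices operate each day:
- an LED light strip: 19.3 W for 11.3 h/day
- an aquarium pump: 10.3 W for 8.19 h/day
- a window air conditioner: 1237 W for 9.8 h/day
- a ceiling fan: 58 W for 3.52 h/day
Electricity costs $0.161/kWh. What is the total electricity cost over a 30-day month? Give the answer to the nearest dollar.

$61

LED light strip: 19.3 W × 11.3 h × 30 d = 6,543 Wh = 6.543 kWh
aquarium pump: 10.3 W × 8.19 h × 30 d = 2,531 Wh = 2.531 kWh
window air conditioner: 1237 W × 9.8 h × 30 d = 363,678 Wh = 363.7 kWh
ceiling fan: 58 W × 3.52 h × 30 d = 6,125 Wh = 6.125 kWh
Total energy = 6.543 + 2.531 + 363.7 + 6.125 = 378.9 kWh
Cost = 378.9 kWh × $0.161 = $61.00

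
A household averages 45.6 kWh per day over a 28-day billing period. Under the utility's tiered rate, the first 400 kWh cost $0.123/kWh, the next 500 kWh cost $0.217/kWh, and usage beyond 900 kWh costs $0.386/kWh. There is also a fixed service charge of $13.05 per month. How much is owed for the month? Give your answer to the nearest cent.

Usage = 45.6 kWh/day × 28 days = 1276.8 kWh
First 400 kWh × $0.123 = $49.20
Next 500 kWh × $0.217 = $108.50
Remaining 376.8 kWh × $0.386 = $145.44
Energy charge = $303.14; + service $13.05 = $316.19

$316.19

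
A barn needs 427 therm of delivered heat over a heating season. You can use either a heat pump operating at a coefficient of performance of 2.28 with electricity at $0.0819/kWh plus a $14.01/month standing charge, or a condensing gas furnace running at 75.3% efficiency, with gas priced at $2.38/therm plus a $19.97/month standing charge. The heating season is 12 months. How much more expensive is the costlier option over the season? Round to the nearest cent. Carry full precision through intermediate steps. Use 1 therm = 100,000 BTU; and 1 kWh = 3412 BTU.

Heat load = 427 therm × 100,000 = 42,700,000 BTU
Gas: input = 42,700,000 / 0.753 = 56,706,507 BTU = 567.1 therm → 567.1 × $2.38 = $1,349.61; + 12 × $19.97 standing = $1,589.25
Heat pump: 42,700,000 BTU / 3412 = 12,510 kWh heat; / 2.28 = 5,489 kWh in → × $0.0819 = $449.54; + 12 × $14.01 standing = $617.66
Difference = |$1,589.25 − $617.66| = $971.60

$971.60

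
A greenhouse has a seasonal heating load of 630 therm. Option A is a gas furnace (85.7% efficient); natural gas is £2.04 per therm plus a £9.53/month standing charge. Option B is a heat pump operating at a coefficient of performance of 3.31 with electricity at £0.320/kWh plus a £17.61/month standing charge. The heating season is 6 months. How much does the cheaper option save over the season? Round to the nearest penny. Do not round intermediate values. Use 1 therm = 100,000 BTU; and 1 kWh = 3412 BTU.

£333.89

Heat load = 630 therm × 100,000 = 63,000,000 BTU
Gas: input = 63,000,000 / 0.857 = 73,512,252 BTU = 735.1 therm → 735.1 × £2.04 = £1,499.65; + 6 × £9.53 standing = £1,556.83
Heat pump: 63,000,000 BTU / 3412 = 18,460 kWh heat; / 3.31 = 5,578 kWh in → × £0.320 = £1,785.06; + 6 × £17.61 standing = £1,890.72
Difference = |£1,556.83 − £1,890.72| = £333.89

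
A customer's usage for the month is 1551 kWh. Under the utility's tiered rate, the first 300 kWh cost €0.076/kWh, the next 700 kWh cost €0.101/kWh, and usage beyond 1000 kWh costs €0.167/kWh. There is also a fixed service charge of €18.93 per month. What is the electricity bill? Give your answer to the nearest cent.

First 300 kWh × €0.076 = €22.80
Next 700 kWh × €0.101 = €70.70
Remaining 551 kWh × €0.167 = €92.02
Energy charge = €185.52; + service €18.93 = €204.45

€204.45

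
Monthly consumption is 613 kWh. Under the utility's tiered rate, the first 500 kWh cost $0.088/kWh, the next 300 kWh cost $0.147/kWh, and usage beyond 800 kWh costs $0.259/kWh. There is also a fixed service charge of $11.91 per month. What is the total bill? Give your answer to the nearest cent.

First 500 kWh × $0.088 = $44.00
Next 113 kWh × $0.147 = $16.61
Remaining tier: 0 kWh (not reached)
Energy charge = $60.61; + service $11.91 = $72.52

$72.52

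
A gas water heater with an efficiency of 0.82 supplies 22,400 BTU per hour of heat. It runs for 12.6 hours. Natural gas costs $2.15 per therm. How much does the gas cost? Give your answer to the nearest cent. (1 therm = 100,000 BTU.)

Heat delivered = 22,400 BTU/h × 12.6 h = 282,240 BTU
Gas input = 282,240 / 0.82 = 344,195 BTU
= 344,195 / 100,000 = 3.442 therm
Cost = 3.442 × $2.15/therm = $7.40

$7.40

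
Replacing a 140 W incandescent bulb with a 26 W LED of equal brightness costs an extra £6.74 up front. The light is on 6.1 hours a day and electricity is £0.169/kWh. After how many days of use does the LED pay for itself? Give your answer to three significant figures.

57.4 days

Power saved = 140 − 26 = 114 W
Daily energy saved = 114 W × 6.1 h = 695.4 Wh = 0.6954 kWh
Daily savings = 0.6954 × £0.169 = £0.1175
Payback = £6.74 / £0.1175 per day = 57.35 days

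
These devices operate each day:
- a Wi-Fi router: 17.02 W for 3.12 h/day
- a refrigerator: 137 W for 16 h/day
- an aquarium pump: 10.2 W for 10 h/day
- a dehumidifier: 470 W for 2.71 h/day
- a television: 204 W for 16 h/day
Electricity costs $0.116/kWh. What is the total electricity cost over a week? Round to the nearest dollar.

$6

Wi-Fi router: 17.02 W × 3.12 h × 7 d = 372 Wh = 0.3717 kWh
refrigerator: 137 W × 16 h × 7 d = 15,344 Wh = 15.34 kWh
aquarium pump: 10.2 W × 10 h × 7 d = 714 Wh = 0.714 kWh
dehumidifier: 470 W × 2.71 h × 7 d = 8,916 Wh = 8.916 kWh
television: 204 W × 16 h × 7 d = 22,848 Wh = 22.85 kWh
Total energy = 0.3717 + 15.34 + 0.714 + 8.916 + 22.85 = 48.19 kWh
Cost = 48.19 kWh × $0.116 = $5.59 ≈ $6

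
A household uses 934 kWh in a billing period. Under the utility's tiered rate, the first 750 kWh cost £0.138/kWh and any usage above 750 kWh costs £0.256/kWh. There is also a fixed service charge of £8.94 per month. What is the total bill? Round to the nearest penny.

First 750 kWh × £0.138 = £103.50
Remaining 184 kWh × £0.256 = £47.10
Energy charge = £150.60; + service £8.94 = £159.54

£159.54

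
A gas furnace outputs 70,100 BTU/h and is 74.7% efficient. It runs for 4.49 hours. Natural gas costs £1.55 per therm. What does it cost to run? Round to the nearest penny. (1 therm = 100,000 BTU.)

Heat delivered = 70,100 BTU/h × 4.49 h = 314,749 BTU
Gas input = 314,749 / 0.747 = 421,351 BTU
= 421,351 / 100,000 = 4.214 therm
Cost = 4.214 × £1.55/therm = £6.53

£6.53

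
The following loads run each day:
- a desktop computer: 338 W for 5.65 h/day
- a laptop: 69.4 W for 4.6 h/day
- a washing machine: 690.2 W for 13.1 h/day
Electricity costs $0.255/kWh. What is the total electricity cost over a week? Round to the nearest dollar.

desktop computer: 338 W × 5.65 h × 7 d = 13,368 Wh = 13.37 kWh
laptop: 69.4 W × 4.6 h × 7 d = 2,235 Wh = 2.235 kWh
washing machine: 690.2 W × 13.1 h × 7 d = 63,291 Wh = 63.29 kWh
Total energy = 13.37 + 2.235 + 63.29 = 78.89 kWh
Cost = 78.89 kWh × $0.255 = $20.12 ≈ $20

$20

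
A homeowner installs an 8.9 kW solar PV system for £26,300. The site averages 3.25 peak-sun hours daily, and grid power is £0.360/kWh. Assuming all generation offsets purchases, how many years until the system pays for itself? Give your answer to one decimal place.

6.9 years

Daily generation = 8.9 kW × 3.25 h = 28.93 kWh
Annual generation = 28.93 × 365 = 10558 kWh
Annual savings = 10558 × £0.360 = £3,800.74
Payback = £26,300 / £3,800.74 = 6.92 years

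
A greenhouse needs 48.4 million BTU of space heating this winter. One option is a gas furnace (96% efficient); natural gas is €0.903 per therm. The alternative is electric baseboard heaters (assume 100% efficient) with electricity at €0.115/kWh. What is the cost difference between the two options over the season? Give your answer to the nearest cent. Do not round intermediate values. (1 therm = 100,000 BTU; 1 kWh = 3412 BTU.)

€1176.04

Heat load = 48.4 × 10⁶ BTU = 48,400,000 BTU
Gas: input = 48,400,000 / 0.960 = 50,416,667 BTU = 504.2 therm → 504.2 × €0.903 = €455.26
Electric: 48,400,000 BTU / 3412 = 14,190 kWh → × €0.115 = €1,631.30
Difference = |€455.26 − €1,631.30| = €1,176.04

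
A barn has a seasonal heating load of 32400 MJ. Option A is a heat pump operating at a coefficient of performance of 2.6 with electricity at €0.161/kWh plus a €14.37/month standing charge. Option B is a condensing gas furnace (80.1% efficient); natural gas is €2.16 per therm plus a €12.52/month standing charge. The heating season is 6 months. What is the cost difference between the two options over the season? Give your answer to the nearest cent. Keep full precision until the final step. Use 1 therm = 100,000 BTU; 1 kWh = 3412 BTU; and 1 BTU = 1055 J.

Heat load = 32400 MJ = 32,400,000,000 J / 1055 = 30,710,900 BTU
Gas: input = 30,710,900 / 0.801 = 38,340,700 BTU = 383.4 therm → 383.4 × €2.16 = €828.16; + 6 × €12.52 standing = €903.28
Heat pump: 30,710,900 BTU / 3412 = 9,001 kWh heat; / 2.6 = 3,462 kWh in → × €0.161 = €557.36; + 6 × €14.37 standing = €643.58
Difference = |€903.28 − €643.58| = €259.70

€259.70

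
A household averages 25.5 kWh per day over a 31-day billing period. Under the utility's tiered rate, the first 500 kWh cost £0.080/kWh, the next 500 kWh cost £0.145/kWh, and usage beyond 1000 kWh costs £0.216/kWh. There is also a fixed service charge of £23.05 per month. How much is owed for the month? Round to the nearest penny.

£105.17

Usage = 25.5 kWh/day × 31 days = 790.5 kWh
First 500 kWh × £0.080 = £40.00
Next 290.5 kWh × £0.145 = £42.12
Remaining tier: 0 kWh (not reached)
Energy charge = £82.12; + service £23.05 = £105.17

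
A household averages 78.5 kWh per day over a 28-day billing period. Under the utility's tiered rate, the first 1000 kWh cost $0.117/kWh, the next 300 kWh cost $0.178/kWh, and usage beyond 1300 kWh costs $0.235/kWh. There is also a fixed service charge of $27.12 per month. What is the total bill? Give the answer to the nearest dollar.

$409

Usage = 78.5 kWh/day × 28 days = 2198 kWh
First 1000 kWh × $0.117 = $117.00
Next 300 kWh × $0.178 = $53.40
Remaining 898 kWh × $0.235 = $211.03
Energy charge = $381.43; + service $27.12 = $408.55 ≈ $409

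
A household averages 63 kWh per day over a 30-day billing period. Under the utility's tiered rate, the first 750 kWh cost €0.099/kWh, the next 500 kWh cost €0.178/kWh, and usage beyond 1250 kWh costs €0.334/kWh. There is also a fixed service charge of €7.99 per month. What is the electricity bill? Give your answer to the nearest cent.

Usage = 63 kWh/day × 30 days = 1890 kWh
First 750 kWh × €0.099 = €74.25
Next 500 kWh × €0.178 = €89.00
Remaining 640 kWh × €0.334 = €213.76
Energy charge = €377.01; + service €7.99 = €385.00

€385.00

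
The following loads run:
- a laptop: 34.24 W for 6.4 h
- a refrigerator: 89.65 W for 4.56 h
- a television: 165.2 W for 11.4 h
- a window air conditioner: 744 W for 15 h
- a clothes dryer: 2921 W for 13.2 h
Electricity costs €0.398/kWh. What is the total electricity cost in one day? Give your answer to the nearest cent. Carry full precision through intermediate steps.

laptop: 34.24 W × 6.4 h = 219 Wh = 0.2191 kWh
refrigerator: 89.65 W × 4.56 h = 409 Wh = 0.4088 kWh
television: 165.2 W × 11.4 h = 1,883 Wh = 1.883 kWh
window air conditioner: 744 W × 15 h = 11,160 Wh = 11.16 kWh
clothes dryer: 2921 W × 13.2 h = 38,557 Wh = 38.56 kWh
Total energy = 0.2191 + 0.4088 + 1.883 + 11.16 + 38.56 = 52.23 kWh
Cost = 52.23 kWh × €0.398 = €20.79

€20.79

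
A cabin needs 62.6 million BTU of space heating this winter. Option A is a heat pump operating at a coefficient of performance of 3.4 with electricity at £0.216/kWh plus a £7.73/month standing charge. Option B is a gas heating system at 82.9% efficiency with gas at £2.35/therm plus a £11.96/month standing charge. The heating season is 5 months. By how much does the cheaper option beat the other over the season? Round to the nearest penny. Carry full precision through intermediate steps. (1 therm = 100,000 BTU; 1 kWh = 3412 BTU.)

£630.12

Heat load = 62.6 × 10⁶ BTU = 62,600,000 BTU
Gas: input = 62,600,000 / 0.829 = 75,512,666 BTU = 755.1 therm → 755.1 × £2.35 = £1,774.55; + 5 × £11.96 standing = £1,834.35
Heat pump: 62,600,000 BTU / 3412 = 18,350 kWh heat; / 3.4 = 5,396 kWh in → × £0.216 = £1,165.57; + 5 × £7.73 standing = £1,204.22
Difference = |£1,834.35 − £1,204.22| = £630.12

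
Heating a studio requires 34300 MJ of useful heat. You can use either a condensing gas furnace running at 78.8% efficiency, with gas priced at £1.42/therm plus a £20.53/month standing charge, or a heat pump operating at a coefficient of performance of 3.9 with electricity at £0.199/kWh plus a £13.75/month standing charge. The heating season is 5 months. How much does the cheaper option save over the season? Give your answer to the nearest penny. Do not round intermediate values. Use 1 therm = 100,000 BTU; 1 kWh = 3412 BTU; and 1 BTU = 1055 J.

£133.57

Heat load = 34300 MJ = 34,300,000,000 J / 1055 = 32,511,848 BTU
Gas: input = 32,511,848 / 0.788 = 41,258,691 BTU = 412.6 therm → 412.6 × £1.42 = £585.87; + 5 × £20.53 standing = £688.52
Heat pump: 32,511,848 BTU / 3412 = 9,529 kWh heat; / 3.9 = 2,443 kWh in → × £0.199 = £486.21; + 5 × £13.75 standing = £554.96
Difference = |£688.52 − £554.96| = £133.57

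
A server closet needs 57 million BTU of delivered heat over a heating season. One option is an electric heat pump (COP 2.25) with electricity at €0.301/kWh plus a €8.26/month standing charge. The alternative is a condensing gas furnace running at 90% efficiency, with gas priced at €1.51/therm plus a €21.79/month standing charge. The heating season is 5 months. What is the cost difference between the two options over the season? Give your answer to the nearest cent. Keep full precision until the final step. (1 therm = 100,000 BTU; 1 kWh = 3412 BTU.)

Heat load = 57 × 10⁶ BTU = 57,000,000 BTU
Gas: input = 57,000,000 / 0.90 = 63,333,333 BTU = 633.3 therm → 633.3 × €1.51 = €956.33; + 5 × €21.79 standing = €1,065.28
Heat pump: 57,000,000 BTU / 3412 = 16,710 kWh heat; / 2.25 = 7,425 kWh in → × €0.301 = €2,234.86; + 5 × €8.26 standing = €2,276.16
Difference = |€1,065.28 − €2,276.16| = €1,210.87

€1210.87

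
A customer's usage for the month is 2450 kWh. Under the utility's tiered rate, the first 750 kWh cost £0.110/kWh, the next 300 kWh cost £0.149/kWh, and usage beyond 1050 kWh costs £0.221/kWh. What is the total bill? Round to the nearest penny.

First 750 kWh × £0.110 = £82.50
Next 300 kWh × £0.149 = £44.70
Remaining 1400 kWh × £0.221 = £309.40
Total = £436.60

£436.60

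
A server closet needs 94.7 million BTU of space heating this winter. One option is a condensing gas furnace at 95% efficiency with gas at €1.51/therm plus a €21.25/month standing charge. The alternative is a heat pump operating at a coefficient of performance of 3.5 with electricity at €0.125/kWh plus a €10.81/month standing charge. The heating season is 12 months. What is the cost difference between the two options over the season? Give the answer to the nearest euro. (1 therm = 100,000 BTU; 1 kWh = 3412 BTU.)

€639

Heat load = 94.7 × 10⁶ BTU = 94,700,000 BTU
Gas: input = 94,700,000 / 0.95 = 99,684,211 BTU = 996.8 therm → 996.8 × €1.51 = €1,505.23; + 12 × €21.25 standing = €1,760.23
Heat pump: 94,700,000 BTU / 3412 = 27,750 kWh heat; / 3.5 = 7,930 kWh in → × €0.125 = €991.25; + 12 × €10.81 standing = €1,120.97
Difference = |€1,760.23 − €1,120.97| = €639.26 ≈ €639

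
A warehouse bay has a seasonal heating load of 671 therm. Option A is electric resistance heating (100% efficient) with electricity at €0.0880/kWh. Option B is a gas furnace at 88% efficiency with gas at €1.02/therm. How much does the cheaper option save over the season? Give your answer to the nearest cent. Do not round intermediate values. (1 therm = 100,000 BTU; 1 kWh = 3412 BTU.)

€952.85

Heat load = 671 therm × 100,000 = 67,100,000 BTU
Gas: input = 67,100,000 / 0.880 = 76,250,000 BTU = 762.5 therm → 762.5 × €1.02 = €777.75
Electric: 67,100,000 BTU / 3412 = 19,670 kWh → × €0.0880 = €1,730.60
Difference = |€777.75 − €1,730.60| = €952.85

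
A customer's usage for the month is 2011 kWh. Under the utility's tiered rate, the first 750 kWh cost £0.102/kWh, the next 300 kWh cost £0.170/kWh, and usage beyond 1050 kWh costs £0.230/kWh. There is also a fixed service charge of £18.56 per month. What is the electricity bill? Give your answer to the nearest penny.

First 750 kWh × £0.102 = £76.50
Next 300 kWh × £0.170 = £51.00
Remaining 961 kWh × £0.230 = £221.03
Energy charge = £348.53; + service £18.56 = £367.09

£367.09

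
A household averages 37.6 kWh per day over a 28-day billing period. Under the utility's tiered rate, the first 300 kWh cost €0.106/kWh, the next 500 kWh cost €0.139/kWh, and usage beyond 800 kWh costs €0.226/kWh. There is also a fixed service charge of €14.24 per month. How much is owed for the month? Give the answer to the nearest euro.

Usage = 37.6 kWh/day × 28 days = 1052.8 kWh
First 300 kWh × €0.106 = €31.80
Next 500 kWh × €0.139 = €69.50
Remaining 252.8 kWh × €0.226 = €57.13
Energy charge = €158.43; + service €14.24 = €172.67 ≈ €173

€173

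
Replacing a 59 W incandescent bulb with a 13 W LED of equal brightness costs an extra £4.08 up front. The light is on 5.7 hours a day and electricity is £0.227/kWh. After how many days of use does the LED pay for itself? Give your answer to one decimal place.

Power saved = 59 − 13 = 46 W
Daily energy saved = 46 W × 5.7 h = 262.2 Wh = 0.2622 kWh
Daily savings = 0.2622 × £0.227 = £0.0595
Payback = £4.08 / £0.0595 per day = 68.55 days

68.5 days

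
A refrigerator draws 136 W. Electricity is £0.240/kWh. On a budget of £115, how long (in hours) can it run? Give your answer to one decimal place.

Energy budget = £115 / £0.240 per kWh = 479.2 kWh = 479,167 Wh
Runtime = 479,167 Wh / 136 W = 3,523 h

3523.3 h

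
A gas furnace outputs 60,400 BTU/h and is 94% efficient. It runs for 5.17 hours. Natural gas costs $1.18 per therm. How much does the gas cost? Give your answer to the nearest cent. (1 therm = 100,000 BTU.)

Heat delivered = 60,400 BTU/h × 5.17 h = 312,268 BTU
Gas input = 312,268 / 0.940 = 332,200 BTU
= 332,200 / 100,000 = 3.322 therm
Cost = 3.322 × $1.18/therm = $3.92

$3.92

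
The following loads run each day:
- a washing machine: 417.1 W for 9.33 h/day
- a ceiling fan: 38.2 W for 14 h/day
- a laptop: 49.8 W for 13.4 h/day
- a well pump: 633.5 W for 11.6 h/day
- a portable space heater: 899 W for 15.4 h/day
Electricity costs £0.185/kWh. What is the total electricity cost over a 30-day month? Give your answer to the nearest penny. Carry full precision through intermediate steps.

washing machine: 417.1 W × 9.33 h × 30 d = 116,746 Wh = 116.7 kWh
ceiling fan: 38.2 W × 14 h × 30 d = 16,044 Wh = 16.04 kWh
laptop: 49.8 W × 13.4 h × 30 d = 20,020 Wh = 20.02 kWh
well pump: 633.5 W × 11.6 h × 30 d = 220,458 Wh = 220.5 kWh
portable space heater: 899 W × 15.4 h × 30 d = 415,338 Wh = 415.3 kWh
Total energy = 116.7 + 16.04 + 20.02 + 220.5 + 415.3 = 788.6 kWh
Cost = 788.6 kWh × £0.185 = £145.89

£145.89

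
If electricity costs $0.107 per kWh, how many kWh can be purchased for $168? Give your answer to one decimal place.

$168 / $0.107 per kWh = 1,570 kWh

1570.1 kWh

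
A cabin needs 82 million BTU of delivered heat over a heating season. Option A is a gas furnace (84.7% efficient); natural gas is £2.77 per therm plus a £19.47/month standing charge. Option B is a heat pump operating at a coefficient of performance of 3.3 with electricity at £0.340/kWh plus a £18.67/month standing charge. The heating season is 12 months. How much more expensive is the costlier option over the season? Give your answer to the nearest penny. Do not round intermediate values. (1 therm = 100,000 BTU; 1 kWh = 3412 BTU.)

Heat load = 82 × 10⁶ BTU = 82,000,000 BTU
Gas: input = 82,000,000 / 0.847 = 96,812,279 BTU = 968.1 therm → 968.1 × £2.77 = £2,681.70; + 12 × £19.47 standing = £2,915.34
Heat pump: 82,000,000 BTU / 3412 = 24,030 kWh heat; / 3.3 = 7,283 kWh in → × £0.340 = £2,476.11; + 12 × £18.67 standing = £2,700.15
Difference = |£2,915.34 − £2,700.15| = £215.19

£215.19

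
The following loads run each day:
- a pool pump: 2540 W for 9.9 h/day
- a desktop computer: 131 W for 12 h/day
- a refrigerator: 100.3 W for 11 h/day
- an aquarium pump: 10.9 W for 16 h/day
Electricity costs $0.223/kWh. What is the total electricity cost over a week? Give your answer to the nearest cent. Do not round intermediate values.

$43.70

pool pump: 2540 W × 9.9 h × 7 d = 176,022 Wh = 176 kWh
desktop computer: 131 W × 12 h × 7 d = 11,004 Wh = 11 kWh
refrigerator: 100.3 W × 11 h × 7 d = 7,723 Wh = 7.723 kWh
aquarium pump: 10.9 W × 16 h × 7 d = 1,221 Wh = 1.221 kWh
Total energy = 176 + 11 + 7.723 + 1.221 = 196 kWh
Cost = 196 kWh × $0.223 = $43.70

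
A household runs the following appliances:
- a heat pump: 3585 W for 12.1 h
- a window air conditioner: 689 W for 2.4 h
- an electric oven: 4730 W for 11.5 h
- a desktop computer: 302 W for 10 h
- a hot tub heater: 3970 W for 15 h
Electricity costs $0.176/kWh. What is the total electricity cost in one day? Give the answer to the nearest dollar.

$29

heat pump: 3585 W × 12.1 h = 43,378 Wh = 43.38 kWh
window air conditioner: 689 W × 2.4 h = 1,654 Wh = 1.654 kWh
electric oven: 4730 W × 11.5 h = 54,395 Wh = 54.4 kWh
desktop computer: 302 W × 10 h = 3,020 Wh = 3.02 kWh
hot tub heater: 3970 W × 15 h = 59,550 Wh = 59.55 kWh
Total energy = 43.38 + 1.654 + 54.4 + 3.02 + 59.55 = 162 kWh
Cost = 162 kWh × $0.176 = $28.51 ≈ $29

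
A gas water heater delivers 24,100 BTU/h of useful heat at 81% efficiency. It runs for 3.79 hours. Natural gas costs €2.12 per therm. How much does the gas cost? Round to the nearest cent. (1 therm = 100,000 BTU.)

€2.39

Heat delivered = 24,100 BTU/h × 3.79 h = 91,339 BTU
Gas input = 91,339 / 0.810 = 112,764 BTU
= 112,764 / 100,000 = 1.128 therm
Cost = 1.128 × €2.12/therm = €2.39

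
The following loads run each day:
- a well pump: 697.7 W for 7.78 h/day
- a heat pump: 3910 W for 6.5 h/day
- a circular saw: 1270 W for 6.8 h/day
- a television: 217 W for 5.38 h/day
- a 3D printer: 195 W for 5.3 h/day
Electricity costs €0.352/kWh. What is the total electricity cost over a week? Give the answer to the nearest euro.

well pump: 697.7 W × 7.78 h × 7 d = 37,997 Wh = 38 kWh
heat pump: 3910 W × 6.5 h × 7 d = 177,905 Wh = 177.9 kWh
circular saw: 1270 W × 6.8 h × 7 d = 60,452 Wh = 60.45 kWh
television: 217 W × 5.38 h × 7 d = 8,172 Wh = 8.172 kWh
3D printer: 195 W × 5.3 h × 7 d = 7,234 Wh = 7.234 kWh
Total energy = 38 + 177.9 + 60.45 + 8.172 + 7.234 = 291.8 kWh
Cost = 291.8 kWh × €0.352 = €102.70 ≈ €103

€103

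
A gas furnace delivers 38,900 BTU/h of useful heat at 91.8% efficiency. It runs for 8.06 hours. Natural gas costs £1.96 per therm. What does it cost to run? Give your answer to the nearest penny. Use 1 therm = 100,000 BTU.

£6.69

Heat delivered = 38,900 BTU/h × 8.06 h = 313,534 BTU
Gas input = 313,534 / 0.918 = 341,540 BTU
= 341,540 / 100,000 = 3.415 therm
Cost = 3.415 × £1.96/therm = £6.69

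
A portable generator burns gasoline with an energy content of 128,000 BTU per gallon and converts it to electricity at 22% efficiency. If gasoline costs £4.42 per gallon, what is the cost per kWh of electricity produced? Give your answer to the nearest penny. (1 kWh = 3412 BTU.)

£0.54

Electrical output per gallon = 128,000 BTU × 0.22 / 3412 BTU/kWh = 8.253 kWh
Cost per kWh = £4.42 / 8.253 kWh = £0.536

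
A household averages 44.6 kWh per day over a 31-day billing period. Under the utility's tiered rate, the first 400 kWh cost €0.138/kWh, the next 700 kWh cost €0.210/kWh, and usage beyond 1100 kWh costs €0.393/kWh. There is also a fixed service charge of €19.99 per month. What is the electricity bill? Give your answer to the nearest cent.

€333.25

Usage = 44.6 kWh/day × 31 days = 1382.6 kWh
First 400 kWh × €0.138 = €55.20
Next 700 kWh × €0.210 = €147.00
Remaining 282.6 kWh × €0.393 = €111.06
Energy charge = €313.26; + service €19.99 = €333.25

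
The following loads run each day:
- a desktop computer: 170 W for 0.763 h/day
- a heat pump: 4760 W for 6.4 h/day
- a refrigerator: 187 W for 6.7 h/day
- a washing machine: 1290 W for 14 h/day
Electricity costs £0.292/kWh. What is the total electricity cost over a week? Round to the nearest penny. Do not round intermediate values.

desktop computer: 170 W × 0.763 h × 7 d = 908 Wh = 0.908 kWh
heat pump: 4760 W × 6.4 h × 7 d = 213,248 Wh = 213.2 kWh
refrigerator: 187 W × 6.7 h × 7 d = 8,770 Wh = 8.77 kWh
washing machine: 1290 W × 14 h × 7 d = 126,420 Wh = 126.4 kWh
Total energy = 0.908 + 213.2 + 8.77 + 126.4 = 349.3 kWh
Cost = 349.3 kWh × £0.292 = £102.01

£102.01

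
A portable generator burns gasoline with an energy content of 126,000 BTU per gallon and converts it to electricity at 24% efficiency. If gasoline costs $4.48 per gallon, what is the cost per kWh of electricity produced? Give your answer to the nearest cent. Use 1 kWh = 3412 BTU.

Electrical output per gallon = 126,000 BTU × 0.24 / 3412 BTU/kWh = 8.863 kWh
Cost per kWh = $4.48 / 8.863 kWh = $0.505

$0.51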